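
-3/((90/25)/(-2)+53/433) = 6495/3632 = 1.79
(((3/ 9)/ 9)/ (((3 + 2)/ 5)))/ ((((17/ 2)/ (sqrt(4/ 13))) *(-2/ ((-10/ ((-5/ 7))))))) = -28 *sqrt(13)/ 5967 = -0.02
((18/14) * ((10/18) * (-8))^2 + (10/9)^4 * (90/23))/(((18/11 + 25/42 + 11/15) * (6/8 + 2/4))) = 323910400/38279061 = 8.46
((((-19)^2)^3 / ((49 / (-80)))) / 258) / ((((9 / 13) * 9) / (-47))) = 1149801331640 / 512001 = 2245701.34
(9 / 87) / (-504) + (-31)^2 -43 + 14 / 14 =4477367 / 4872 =919.00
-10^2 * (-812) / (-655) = -16240 / 131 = -123.97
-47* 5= -235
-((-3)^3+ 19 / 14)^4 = -16610312161 / 38416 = -432380.05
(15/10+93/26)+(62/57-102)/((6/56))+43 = -1986853/2223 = -893.77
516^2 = 266256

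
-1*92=-92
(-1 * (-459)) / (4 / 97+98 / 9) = 400707 / 9542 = 41.99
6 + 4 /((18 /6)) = 22 /3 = 7.33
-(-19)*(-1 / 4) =-19 / 4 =-4.75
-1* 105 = -105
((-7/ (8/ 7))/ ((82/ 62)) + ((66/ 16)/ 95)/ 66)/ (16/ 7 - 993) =27671/ 5920400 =0.00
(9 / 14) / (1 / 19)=12.21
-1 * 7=-7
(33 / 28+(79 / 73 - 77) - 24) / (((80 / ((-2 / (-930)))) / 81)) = -5449221 / 25345600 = -0.21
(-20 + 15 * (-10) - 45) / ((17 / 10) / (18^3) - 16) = 12538800 / 933103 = 13.44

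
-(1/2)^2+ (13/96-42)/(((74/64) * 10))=-8593/2220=-3.87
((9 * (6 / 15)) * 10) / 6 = 6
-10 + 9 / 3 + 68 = 61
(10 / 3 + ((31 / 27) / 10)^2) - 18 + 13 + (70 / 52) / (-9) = -1708757 / 947700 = -1.80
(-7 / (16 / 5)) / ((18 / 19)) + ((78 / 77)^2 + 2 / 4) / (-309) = -406975511 / 175877856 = -2.31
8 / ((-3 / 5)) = -40 / 3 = -13.33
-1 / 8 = -0.12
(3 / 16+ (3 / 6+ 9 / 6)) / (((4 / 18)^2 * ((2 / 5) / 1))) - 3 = 13791 / 128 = 107.74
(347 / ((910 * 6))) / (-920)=-347 / 5023200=-0.00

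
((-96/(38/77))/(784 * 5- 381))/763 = -528/7329269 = -0.00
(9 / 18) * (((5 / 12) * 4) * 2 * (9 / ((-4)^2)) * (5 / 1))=75 / 16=4.69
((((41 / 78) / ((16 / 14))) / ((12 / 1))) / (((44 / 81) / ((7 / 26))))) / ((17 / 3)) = 54243 / 16180736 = 0.00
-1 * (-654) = 654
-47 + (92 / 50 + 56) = 271 / 25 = 10.84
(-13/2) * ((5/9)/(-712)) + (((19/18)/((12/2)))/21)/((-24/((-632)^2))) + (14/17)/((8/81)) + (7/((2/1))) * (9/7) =-5212261631/41177808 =-126.58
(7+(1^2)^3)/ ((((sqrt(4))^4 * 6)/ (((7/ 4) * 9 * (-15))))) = -315/ 16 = -19.69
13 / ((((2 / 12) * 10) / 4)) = 156 / 5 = 31.20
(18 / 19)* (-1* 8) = -144 / 19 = -7.58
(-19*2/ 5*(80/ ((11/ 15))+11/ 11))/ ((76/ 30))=-330.27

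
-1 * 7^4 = -2401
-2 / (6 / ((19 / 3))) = -19 / 9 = -2.11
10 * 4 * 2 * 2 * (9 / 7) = 1440 / 7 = 205.71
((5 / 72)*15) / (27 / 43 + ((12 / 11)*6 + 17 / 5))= 59125 / 600144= 0.10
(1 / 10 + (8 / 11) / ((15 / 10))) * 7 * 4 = 2702 / 165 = 16.38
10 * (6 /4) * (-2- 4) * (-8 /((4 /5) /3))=2700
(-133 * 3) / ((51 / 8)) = -1064 / 17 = -62.59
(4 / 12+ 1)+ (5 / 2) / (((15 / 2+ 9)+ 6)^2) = 542 / 405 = 1.34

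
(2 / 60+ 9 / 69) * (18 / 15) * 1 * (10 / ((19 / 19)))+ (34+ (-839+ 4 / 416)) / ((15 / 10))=-9592429 / 17940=-534.70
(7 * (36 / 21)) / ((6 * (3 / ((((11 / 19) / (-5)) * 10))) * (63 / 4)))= -176 / 3591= -0.05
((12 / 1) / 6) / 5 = 2 / 5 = 0.40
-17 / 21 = -0.81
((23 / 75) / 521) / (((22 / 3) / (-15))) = -69 / 57310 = -0.00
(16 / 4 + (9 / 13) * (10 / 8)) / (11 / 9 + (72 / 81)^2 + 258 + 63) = 20493 / 1360528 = 0.02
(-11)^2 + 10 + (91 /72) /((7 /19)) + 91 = 16231 /72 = 225.43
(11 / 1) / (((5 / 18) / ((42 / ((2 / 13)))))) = 54054 / 5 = 10810.80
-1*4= -4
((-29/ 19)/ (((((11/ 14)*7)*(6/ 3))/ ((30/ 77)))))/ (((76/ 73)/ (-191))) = 6065205/ 611534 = 9.92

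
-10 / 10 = -1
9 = 9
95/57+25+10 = 110/3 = 36.67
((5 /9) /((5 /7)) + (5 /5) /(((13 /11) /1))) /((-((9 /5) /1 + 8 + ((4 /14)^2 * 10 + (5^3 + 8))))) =-23275 /2058381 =-0.01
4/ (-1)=-4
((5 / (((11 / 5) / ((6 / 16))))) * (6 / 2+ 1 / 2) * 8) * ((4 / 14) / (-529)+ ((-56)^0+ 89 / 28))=4641375 / 46552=99.70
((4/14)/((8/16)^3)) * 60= 960/7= 137.14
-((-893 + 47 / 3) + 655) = 222.33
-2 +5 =3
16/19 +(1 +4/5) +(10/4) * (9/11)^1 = 9797/2090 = 4.69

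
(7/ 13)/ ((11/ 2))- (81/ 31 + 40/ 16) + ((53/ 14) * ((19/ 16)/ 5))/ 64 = -1589089889/ 317757440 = -5.00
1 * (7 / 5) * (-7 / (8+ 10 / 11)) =-11 / 10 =-1.10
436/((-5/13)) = -5668/5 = -1133.60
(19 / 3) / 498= 19 / 1494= 0.01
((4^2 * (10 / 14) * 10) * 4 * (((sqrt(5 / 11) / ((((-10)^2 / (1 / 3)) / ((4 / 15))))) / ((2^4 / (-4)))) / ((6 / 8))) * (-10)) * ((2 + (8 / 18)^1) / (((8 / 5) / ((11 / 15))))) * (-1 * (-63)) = 704 * sqrt(55) / 81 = 64.46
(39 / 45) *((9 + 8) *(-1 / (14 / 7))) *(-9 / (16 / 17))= 11271 / 160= 70.44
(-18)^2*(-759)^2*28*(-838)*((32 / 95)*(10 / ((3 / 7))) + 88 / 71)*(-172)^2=-1590366477745627287552 / 1349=-1178922518714327121.98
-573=-573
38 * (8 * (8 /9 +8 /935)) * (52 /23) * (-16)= -1910112256 /193545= -9869.09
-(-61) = 61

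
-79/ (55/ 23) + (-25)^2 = 32558/ 55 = 591.96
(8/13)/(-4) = -2/13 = -0.15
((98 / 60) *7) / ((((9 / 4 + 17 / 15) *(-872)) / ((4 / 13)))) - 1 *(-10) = 410881 / 41093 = 10.00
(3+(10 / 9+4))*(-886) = -64678 / 9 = -7186.44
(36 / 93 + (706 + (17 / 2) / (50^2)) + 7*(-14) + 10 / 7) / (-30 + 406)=661653689 / 407960000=1.62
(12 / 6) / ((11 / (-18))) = -36 / 11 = -3.27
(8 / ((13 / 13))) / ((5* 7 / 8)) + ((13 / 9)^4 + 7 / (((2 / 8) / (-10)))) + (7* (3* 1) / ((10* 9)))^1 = -125649359 / 459270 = -273.58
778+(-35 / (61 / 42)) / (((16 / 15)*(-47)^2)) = 838666751 / 1077992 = 777.99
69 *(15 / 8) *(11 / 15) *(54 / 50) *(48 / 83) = 122958 / 2075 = 59.26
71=71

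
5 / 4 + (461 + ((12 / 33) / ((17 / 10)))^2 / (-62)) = 2004384911 / 4336156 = 462.25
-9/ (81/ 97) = -10.78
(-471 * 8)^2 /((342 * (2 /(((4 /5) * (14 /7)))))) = 3155072 /95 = 33211.28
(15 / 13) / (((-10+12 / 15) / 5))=-375 / 598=-0.63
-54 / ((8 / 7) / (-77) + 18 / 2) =-29106 / 4843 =-6.01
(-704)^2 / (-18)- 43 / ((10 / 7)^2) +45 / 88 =-545584661 / 19800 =-27554.78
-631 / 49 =-12.88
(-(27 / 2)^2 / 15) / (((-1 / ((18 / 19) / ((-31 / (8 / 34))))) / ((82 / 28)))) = -89667 / 350455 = -0.26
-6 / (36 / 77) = -77 / 6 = -12.83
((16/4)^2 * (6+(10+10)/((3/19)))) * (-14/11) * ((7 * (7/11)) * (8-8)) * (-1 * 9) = 0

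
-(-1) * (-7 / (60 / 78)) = -91 / 10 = -9.10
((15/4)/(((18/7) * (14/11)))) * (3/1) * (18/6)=165/16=10.31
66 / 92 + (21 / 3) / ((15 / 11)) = 4037 / 690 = 5.85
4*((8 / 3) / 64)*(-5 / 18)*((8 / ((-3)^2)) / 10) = -1 / 243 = -0.00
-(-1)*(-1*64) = -64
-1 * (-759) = 759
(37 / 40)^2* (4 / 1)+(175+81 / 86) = 3085067 / 17200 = 179.36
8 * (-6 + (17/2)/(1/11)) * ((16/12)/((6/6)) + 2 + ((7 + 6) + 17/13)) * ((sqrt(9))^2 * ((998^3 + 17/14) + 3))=1436148532130400/13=110472964010030.77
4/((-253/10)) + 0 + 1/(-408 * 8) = -130813/825792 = -0.16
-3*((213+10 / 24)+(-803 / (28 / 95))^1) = 52732 / 7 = 7533.14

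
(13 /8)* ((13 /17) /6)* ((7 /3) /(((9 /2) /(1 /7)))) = 169 /11016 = 0.02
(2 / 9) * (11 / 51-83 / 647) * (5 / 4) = 7210 / 296973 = 0.02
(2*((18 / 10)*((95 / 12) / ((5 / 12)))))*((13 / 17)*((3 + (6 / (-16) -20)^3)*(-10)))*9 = 86614524477 / 2176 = 39804468.97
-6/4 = -3/2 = -1.50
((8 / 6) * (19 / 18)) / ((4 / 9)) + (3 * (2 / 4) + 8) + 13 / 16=647 / 48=13.48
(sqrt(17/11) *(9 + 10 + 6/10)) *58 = 5684 *sqrt(187)/55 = 1413.23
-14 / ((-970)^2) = -7 / 470450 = -0.00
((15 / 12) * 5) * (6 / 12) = 25 / 8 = 3.12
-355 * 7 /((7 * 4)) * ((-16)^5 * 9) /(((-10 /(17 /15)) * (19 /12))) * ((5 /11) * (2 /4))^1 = -2847670272 /209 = -13625216.61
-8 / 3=-2.67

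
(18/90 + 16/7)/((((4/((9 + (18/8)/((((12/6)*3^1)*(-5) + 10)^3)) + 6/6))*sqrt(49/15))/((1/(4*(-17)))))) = -0.05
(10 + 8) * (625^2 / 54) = 390625 / 3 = 130208.33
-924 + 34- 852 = -1742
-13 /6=-2.17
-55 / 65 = -11 / 13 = -0.85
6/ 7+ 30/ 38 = 219/ 133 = 1.65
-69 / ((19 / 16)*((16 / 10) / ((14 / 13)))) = -9660 / 247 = -39.11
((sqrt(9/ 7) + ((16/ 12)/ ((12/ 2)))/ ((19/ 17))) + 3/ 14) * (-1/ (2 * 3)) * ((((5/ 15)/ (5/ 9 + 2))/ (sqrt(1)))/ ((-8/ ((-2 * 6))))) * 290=-1305 * sqrt(7)/ 322- 6235/ 1596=-14.63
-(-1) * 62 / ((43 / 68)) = 98.05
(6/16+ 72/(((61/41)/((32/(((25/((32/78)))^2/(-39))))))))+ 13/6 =-163229147/11895000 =-13.72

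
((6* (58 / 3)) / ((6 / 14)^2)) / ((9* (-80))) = -0.88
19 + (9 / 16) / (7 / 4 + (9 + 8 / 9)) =31925 / 1676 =19.05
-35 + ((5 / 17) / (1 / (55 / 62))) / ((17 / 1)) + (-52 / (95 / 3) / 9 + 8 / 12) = -58726997 / 1702210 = -34.50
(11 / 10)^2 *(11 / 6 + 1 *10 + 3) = 10769 / 600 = 17.95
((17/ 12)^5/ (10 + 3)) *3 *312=1419857/ 3456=410.84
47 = 47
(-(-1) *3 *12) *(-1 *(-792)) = 28512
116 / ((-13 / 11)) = -1276 / 13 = -98.15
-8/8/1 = -1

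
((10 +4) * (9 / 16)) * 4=63 / 2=31.50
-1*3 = -3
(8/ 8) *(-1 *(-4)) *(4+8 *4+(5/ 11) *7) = 1724/ 11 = 156.73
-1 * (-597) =597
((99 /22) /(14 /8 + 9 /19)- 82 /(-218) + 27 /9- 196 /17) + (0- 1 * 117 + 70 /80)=-306279061 /2505256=-122.25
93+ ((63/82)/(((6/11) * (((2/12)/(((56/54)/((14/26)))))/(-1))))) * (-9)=9819/41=239.49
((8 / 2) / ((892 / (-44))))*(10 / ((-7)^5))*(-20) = -8800 / 3747961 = -0.00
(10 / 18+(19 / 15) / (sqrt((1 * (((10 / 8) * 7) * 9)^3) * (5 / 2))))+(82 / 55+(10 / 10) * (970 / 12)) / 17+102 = 107.40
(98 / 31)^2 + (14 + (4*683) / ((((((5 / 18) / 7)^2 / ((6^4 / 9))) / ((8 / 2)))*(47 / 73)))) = 1752631137522846 / 1129175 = 1552134201.98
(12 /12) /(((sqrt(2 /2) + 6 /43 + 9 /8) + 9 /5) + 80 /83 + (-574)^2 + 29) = 142760 /47040851653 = 0.00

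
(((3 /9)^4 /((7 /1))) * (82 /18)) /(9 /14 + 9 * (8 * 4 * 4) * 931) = 82 /10946064033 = 0.00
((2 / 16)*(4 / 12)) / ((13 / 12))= 0.04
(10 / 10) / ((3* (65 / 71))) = 71 / 195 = 0.36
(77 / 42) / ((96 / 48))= 0.92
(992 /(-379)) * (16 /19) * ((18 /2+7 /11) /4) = -420608 /79211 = -5.31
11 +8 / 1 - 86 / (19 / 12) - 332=-6979 / 19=-367.32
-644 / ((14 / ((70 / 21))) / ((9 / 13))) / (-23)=60 / 13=4.62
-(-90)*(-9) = -810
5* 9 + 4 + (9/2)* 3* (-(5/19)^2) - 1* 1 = 33981/722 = 47.07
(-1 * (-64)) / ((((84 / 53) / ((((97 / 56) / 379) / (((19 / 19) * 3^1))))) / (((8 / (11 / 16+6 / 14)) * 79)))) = 103971584 / 2984625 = 34.84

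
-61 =-61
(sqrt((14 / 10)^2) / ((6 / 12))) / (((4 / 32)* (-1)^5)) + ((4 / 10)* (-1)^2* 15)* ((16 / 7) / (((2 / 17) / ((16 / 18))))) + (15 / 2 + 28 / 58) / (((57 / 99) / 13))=30253691 / 115710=261.46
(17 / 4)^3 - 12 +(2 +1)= 4337 / 64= 67.77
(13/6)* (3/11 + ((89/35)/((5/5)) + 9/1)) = 59137/2310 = 25.60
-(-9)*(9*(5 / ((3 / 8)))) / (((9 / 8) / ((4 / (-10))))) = -384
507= 507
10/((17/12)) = 120/17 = 7.06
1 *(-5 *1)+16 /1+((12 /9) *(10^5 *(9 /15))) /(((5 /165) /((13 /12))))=2860011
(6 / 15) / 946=1 / 2365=0.00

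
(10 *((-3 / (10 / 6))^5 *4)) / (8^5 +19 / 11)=-5196312 / 225291875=-0.02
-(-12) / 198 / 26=1 / 429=0.00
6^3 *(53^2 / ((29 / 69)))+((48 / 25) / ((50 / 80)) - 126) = 5232721386 / 3625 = 1443509.35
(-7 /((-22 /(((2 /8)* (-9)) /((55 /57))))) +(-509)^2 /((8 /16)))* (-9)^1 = -22571104401 /4840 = -4663451.32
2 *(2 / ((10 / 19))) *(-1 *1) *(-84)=638.40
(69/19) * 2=138/19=7.26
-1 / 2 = -0.50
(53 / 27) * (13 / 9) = 689 / 243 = 2.84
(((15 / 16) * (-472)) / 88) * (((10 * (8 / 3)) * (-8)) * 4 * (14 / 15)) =132160 / 33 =4004.85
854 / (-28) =-61 / 2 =-30.50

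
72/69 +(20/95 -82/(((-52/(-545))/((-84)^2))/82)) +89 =-2824906942707/5681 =-497255226.67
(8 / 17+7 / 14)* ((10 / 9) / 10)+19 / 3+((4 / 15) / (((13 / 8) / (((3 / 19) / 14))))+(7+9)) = 6596679 / 293930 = 22.44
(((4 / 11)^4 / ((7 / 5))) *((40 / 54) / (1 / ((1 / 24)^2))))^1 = 400 / 24904341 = 0.00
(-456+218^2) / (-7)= -6724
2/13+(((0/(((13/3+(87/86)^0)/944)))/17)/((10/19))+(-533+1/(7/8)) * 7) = -48397/13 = -3722.85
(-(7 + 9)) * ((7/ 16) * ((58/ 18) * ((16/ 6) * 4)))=-6496/ 27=-240.59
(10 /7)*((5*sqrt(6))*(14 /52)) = 25*sqrt(6) /13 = 4.71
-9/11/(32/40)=-45/44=-1.02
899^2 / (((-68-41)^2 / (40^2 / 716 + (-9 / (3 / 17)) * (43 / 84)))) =-1623.92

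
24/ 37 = 0.65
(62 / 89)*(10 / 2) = 3.48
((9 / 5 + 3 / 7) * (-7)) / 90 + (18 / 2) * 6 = 4037 / 75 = 53.83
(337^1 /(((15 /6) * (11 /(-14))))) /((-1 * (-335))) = -9436 /18425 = -0.51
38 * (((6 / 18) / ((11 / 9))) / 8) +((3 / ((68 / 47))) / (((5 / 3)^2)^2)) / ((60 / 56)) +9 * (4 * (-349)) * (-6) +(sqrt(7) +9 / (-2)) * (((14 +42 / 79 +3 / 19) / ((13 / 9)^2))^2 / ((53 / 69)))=220088283558309 * sqrt(7) / 3410441962733 +598651592376360668549649 / 7971908087888387500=75265.88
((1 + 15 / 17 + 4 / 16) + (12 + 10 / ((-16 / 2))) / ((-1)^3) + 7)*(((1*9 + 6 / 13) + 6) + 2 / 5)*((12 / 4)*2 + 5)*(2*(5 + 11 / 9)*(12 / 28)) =-998008 / 663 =-1505.29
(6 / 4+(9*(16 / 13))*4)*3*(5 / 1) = 17865 / 26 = 687.12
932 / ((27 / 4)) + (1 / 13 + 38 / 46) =1121962 / 8073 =138.98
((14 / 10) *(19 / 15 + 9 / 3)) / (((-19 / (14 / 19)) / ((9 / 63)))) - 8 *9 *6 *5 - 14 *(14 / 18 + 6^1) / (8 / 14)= -377873101 / 162450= -2326.09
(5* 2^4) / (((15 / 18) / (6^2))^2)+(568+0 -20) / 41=30609076 / 205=149312.57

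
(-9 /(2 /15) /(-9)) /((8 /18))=135 /8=16.88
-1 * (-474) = 474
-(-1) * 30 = 30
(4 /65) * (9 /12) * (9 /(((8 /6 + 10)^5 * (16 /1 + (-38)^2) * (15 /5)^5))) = 27 /4311821737600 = 0.00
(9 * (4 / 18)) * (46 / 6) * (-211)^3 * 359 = -155131376534 / 3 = -51710458844.67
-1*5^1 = -5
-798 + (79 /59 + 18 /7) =-327959 /413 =-794.09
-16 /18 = -8 /9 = -0.89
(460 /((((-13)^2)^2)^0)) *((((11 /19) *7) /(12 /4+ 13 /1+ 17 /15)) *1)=531300 /4883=108.81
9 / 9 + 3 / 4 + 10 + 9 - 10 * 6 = -157 / 4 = -39.25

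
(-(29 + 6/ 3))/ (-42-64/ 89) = 2759/ 3802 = 0.73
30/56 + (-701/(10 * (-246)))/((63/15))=0.60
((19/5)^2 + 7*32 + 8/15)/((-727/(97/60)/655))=-348.08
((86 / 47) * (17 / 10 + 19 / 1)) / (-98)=-8901 / 23030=-0.39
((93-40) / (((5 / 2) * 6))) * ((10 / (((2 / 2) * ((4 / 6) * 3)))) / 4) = 53 / 12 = 4.42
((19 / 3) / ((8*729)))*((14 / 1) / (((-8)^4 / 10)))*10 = 0.00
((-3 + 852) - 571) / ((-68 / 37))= -5143 / 34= -151.26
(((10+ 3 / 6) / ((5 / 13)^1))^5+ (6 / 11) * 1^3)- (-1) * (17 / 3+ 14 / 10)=50041162835569 / 3300000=15163988.74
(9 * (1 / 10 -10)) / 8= -891 / 80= -11.14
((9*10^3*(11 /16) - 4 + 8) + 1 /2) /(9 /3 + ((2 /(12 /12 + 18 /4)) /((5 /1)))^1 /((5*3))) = 5108400 /2479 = 2060.67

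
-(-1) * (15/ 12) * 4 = 5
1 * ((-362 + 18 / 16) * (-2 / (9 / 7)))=20209 / 36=561.36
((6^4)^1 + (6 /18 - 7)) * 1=1289.33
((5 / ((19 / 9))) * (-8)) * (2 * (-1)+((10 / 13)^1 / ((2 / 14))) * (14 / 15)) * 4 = -56640 / 247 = -229.31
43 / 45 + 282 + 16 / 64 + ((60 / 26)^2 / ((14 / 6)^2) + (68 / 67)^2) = 1908426274513 / 6691213620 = 285.21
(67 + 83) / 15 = 10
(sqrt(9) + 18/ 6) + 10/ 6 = 7.67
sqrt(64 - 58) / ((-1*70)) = -sqrt(6) / 70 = -0.03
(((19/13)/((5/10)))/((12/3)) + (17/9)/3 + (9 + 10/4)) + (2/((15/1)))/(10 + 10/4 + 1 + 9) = 37634/2925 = 12.87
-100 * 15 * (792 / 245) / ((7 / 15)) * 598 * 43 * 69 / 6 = -3072635580.17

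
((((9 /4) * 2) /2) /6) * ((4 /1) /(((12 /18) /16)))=36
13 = 13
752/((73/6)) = 61.81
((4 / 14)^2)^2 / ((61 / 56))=128 / 20923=0.01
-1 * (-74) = 74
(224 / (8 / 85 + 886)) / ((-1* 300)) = -476 / 564885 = -0.00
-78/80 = -39/40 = -0.98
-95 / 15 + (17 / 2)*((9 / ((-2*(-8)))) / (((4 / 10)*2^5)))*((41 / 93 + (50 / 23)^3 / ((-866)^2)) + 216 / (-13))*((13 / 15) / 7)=-21537082596879817 / 3041376890087424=-7.08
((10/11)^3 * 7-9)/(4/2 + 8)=-4979/13310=-0.37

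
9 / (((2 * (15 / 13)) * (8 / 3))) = 117 / 80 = 1.46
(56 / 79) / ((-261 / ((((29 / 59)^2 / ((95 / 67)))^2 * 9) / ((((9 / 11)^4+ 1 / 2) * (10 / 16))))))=-0.00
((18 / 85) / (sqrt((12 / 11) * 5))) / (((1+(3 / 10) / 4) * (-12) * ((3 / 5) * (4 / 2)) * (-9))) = sqrt(165) / 19737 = 0.00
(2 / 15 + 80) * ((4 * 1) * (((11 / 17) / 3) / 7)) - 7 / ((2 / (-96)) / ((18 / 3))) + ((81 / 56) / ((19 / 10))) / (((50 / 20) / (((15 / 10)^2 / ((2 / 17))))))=3307445317 / 1627920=2031.70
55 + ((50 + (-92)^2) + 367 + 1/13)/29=136189/377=361.24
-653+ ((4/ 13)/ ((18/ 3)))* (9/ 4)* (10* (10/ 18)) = -25442/ 39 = -652.36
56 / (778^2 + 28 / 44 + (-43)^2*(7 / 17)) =1309 / 14166325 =0.00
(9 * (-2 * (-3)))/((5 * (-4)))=-27/10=-2.70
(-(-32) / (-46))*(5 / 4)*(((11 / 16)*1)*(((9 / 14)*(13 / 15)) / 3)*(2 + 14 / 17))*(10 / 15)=-572 / 2737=-0.21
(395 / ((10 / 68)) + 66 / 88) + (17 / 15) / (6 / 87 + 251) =1173735577 / 436860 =2686.75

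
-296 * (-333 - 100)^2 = -55496744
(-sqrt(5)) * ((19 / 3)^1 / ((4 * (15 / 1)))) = -19 * sqrt(5) / 180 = -0.24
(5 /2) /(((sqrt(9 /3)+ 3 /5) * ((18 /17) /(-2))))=425 /396 - 2125 * sqrt(3) /1188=-2.02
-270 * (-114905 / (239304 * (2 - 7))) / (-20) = 206829 / 159536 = 1.30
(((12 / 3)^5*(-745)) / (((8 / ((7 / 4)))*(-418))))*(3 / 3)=399.23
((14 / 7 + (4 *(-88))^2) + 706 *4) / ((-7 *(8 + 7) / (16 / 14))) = -202768 / 147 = -1379.37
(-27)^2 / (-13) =-729 / 13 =-56.08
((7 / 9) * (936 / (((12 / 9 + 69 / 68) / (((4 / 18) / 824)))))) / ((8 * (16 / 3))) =1547 / 789392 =0.00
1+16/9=25/9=2.78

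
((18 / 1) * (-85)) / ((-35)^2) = -306 / 245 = -1.25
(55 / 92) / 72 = 55 / 6624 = 0.01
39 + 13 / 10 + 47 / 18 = 1931 / 45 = 42.91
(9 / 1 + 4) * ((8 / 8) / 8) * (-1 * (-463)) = 6019 / 8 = 752.38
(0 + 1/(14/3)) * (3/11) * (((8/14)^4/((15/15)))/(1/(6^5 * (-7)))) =-339.18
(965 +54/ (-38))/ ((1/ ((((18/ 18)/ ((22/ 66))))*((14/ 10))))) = 4047.03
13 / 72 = 0.18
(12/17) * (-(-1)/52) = 3/221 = 0.01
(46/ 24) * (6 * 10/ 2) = 57.50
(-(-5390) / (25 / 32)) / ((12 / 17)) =146608 / 15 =9773.87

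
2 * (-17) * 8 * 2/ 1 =-544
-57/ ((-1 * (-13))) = -57/ 13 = -4.38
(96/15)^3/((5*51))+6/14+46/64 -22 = -141548093/7140000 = -19.82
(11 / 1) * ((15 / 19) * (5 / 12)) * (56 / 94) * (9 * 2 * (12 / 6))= 77.60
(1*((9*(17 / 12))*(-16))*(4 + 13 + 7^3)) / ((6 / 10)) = -122400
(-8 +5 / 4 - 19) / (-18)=103 / 72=1.43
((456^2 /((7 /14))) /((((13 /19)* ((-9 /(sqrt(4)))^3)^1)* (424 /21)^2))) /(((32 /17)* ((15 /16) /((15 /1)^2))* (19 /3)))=-12028520 /36517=-329.40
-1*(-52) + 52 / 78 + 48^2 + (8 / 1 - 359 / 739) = 5241389 / 2217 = 2364.18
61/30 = 2.03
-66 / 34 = -33 / 17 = -1.94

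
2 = 2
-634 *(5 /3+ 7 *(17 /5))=-242188 /15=-16145.87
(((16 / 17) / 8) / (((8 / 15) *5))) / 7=3 / 476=0.01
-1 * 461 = -461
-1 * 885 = -885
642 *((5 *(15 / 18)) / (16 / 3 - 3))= 8025 / 7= 1146.43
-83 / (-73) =83 / 73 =1.14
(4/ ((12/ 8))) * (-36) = -96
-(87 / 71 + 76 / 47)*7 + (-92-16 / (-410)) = -76520099 / 684085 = -111.86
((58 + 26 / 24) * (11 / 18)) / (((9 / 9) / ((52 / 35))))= 101387 / 1890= 53.64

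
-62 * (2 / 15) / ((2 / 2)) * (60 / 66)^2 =-6.83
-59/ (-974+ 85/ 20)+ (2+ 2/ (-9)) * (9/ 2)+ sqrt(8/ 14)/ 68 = sqrt(7)/ 238+ 31268/ 3879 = 8.07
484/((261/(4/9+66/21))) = 109384/16443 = 6.65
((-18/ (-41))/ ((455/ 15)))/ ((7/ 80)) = 4320/ 26117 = 0.17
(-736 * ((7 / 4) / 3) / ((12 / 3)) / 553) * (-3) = 46 / 79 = 0.58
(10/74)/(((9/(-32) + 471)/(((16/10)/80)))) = 16/2786655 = 0.00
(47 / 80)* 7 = 329 / 80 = 4.11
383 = 383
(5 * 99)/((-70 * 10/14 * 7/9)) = -891/70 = -12.73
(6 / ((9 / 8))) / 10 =8 / 15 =0.53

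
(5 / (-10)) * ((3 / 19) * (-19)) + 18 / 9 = 7 / 2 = 3.50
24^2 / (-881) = -576 / 881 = -0.65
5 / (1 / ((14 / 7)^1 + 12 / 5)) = 22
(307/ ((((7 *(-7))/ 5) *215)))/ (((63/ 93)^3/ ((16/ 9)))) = -146333392/ 175616343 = -0.83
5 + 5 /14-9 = -3.64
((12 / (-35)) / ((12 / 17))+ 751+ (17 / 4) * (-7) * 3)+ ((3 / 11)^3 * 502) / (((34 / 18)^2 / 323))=5015084619 / 3167780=1583.15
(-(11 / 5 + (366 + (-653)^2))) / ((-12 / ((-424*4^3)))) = -965085508.27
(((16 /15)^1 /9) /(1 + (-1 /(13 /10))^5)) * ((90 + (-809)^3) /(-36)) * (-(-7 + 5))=4771307.13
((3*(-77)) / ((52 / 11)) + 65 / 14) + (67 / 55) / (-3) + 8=-2199913 / 60060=-36.63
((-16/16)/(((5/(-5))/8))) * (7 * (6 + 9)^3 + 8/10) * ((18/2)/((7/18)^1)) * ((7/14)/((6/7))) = 12757932/5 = 2551586.40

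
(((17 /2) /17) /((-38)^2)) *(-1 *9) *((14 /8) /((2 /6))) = -0.02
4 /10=0.40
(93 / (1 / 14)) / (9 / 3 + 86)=1302 / 89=14.63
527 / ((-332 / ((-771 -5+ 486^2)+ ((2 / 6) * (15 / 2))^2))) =-496278535 / 1328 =-373703.72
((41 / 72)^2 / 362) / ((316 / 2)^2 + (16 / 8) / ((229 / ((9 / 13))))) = 5004337 / 139465464346368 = 0.00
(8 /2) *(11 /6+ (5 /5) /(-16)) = 85 /12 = 7.08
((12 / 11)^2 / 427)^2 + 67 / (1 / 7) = 1251985619677 / 2669478889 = 469.00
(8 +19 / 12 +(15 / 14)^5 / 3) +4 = 14.05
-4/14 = -2/7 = -0.29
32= 32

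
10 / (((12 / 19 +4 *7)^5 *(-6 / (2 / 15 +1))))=-2476099 / 25222497435648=-0.00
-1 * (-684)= 684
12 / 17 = 0.71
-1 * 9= -9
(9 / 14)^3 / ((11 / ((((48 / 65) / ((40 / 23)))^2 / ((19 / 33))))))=10412307 / 1376716250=0.01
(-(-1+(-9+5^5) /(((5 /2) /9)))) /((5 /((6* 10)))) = -672996 /5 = -134599.20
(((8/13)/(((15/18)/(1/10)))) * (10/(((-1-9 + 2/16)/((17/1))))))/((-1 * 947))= 0.00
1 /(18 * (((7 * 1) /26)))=0.21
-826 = -826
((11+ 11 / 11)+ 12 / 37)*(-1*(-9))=110.92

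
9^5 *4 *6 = 1417176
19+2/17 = 325/17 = 19.12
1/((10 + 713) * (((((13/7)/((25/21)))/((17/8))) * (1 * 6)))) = 425/1353456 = 0.00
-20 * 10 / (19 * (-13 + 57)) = -50 / 209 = -0.24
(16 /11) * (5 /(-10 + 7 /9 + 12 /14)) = -5040 /5797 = -0.87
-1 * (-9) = 9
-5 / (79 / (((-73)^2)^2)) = -141991205 / 79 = -1797357.03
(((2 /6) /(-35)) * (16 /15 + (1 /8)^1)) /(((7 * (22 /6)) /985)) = -2561 /5880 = -0.44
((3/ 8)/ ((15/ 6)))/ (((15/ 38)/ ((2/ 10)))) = 19/ 250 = 0.08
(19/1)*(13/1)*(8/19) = 104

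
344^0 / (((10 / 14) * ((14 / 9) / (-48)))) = -216 / 5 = -43.20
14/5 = 2.80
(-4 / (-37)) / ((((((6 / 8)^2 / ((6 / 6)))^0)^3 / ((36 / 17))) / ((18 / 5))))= 2592 / 3145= 0.82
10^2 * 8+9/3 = 803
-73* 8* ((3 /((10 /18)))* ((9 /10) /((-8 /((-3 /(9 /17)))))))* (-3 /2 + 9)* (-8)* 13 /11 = 7840638 /55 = 142557.05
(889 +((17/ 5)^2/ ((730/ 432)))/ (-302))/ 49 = 1224899663/ 67515875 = 18.14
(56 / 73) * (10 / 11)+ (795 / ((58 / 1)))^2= 509399915 / 2701292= 188.58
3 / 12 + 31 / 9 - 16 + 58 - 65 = -19.31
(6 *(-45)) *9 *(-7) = 17010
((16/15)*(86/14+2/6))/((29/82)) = 178432/9135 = 19.53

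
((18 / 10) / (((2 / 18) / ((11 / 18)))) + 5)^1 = 149 / 10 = 14.90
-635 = -635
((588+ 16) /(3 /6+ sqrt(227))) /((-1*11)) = 1208 /9977- 2416*sqrt(227) /9977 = -3.53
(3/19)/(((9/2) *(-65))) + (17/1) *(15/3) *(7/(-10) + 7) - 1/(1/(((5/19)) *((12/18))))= 3966751/7410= 535.32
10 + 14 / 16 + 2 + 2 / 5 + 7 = 811 / 40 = 20.28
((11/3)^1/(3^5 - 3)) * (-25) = -55/144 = -0.38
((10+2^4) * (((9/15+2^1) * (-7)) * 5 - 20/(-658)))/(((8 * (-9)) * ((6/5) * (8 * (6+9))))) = 389077/1705536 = 0.23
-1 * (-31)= 31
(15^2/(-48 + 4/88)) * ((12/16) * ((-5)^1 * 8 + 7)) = 49005/422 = 116.13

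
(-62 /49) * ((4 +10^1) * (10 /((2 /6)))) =-3720 /7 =-531.43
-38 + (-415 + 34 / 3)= -1325 / 3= -441.67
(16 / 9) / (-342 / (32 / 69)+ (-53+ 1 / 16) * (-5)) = -64 / 17019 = -0.00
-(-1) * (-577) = -577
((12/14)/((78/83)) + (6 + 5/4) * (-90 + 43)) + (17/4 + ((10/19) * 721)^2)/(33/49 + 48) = 136785177833/52233090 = 2618.75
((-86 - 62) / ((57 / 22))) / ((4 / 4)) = -3256 / 57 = -57.12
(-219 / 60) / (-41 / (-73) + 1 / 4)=-5329 / 1185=-4.50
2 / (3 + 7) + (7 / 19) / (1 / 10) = 369 / 95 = 3.88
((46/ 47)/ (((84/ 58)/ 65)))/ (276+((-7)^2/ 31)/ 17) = 22848085/ 143609487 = 0.16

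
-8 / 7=-1.14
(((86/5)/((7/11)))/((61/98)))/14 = 946/305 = 3.10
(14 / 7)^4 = 16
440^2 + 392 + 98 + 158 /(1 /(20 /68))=3300320 /17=194136.47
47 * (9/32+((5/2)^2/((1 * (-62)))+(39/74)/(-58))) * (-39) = -334330035/1064416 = -314.10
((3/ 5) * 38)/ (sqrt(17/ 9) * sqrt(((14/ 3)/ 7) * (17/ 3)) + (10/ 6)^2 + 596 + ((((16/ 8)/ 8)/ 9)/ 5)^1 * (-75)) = 0.04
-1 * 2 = -2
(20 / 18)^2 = 100 / 81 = 1.23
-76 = -76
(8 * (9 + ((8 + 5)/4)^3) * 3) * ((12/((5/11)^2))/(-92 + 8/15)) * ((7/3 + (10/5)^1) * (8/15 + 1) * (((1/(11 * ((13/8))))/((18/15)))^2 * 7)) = -127558/1911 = -66.75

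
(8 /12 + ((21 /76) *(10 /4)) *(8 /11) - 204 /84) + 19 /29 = -76921 /127281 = -0.60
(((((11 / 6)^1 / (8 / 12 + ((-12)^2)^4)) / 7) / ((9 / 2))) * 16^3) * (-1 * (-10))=45056 / 8126654067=0.00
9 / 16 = 0.56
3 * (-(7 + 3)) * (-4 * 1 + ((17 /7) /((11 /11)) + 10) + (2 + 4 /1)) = -3030 /7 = -432.86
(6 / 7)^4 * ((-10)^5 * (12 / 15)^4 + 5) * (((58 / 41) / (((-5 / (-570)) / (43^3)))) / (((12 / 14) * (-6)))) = 775081984723920 / 14063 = 55114981492.14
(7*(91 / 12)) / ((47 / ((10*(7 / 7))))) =3185 / 282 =11.29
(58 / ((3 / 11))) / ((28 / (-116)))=-18502 / 21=-881.05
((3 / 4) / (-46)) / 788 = -3 / 144992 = -0.00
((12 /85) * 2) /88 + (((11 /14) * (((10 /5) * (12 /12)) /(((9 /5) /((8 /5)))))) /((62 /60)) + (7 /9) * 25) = 37980884 /1826055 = 20.80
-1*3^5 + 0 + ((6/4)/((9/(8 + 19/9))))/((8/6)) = -17405/72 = -241.74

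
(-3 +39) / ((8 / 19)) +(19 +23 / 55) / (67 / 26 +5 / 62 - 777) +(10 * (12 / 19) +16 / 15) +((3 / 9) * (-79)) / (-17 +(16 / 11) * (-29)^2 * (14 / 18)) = 17724169428067 / 190933130850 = 92.83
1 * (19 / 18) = 1.06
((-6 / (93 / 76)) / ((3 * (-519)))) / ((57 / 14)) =112 / 144801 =0.00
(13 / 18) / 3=13 / 54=0.24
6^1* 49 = 294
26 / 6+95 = 298 / 3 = 99.33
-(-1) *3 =3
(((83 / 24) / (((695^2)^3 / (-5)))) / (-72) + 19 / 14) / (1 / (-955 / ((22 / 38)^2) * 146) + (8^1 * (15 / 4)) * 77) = 1862385560978347412208318763 / 3169976262071637581842175820000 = 0.00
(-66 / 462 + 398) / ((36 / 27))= 8355 / 28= 298.39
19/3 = 6.33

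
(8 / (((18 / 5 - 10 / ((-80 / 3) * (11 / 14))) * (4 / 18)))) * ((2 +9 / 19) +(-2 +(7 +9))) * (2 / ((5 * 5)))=11.64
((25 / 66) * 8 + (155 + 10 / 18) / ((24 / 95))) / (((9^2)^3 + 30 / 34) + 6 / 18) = 3124175 / 2683251747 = 0.00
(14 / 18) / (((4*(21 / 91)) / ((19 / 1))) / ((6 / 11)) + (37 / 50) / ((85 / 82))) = 524875 / 541863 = 0.97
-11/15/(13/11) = -121/195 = -0.62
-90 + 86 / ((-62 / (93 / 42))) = -1303 / 14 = -93.07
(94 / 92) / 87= 47 / 4002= 0.01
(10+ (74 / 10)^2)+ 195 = 6494 / 25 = 259.76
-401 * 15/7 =-6015/7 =-859.29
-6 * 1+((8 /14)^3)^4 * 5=-82963837126 /13841287201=-5.99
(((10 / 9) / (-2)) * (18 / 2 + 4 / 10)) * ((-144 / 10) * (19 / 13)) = 7144 / 65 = 109.91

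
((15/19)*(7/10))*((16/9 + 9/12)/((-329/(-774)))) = 11739/3572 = 3.29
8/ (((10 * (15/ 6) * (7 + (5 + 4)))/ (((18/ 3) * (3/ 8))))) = 9/ 200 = 0.04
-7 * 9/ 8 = -63/ 8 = -7.88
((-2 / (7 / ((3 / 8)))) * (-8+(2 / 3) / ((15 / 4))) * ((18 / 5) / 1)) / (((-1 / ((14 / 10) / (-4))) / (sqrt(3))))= 132 * sqrt(3) / 125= 1.83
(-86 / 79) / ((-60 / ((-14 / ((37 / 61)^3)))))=-68321281 / 60023805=-1.14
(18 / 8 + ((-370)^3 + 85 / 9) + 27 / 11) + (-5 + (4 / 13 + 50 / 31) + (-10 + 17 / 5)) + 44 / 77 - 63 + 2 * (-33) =-282927076122833 / 5585580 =-50653123.96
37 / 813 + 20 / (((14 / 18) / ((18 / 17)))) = 2638523 / 96747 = 27.27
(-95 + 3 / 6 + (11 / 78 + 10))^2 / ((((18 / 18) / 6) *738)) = 10824100 / 187083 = 57.86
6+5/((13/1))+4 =135/13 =10.38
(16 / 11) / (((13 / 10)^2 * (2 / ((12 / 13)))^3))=0.08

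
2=2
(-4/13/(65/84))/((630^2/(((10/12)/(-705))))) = 2/1688880375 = 0.00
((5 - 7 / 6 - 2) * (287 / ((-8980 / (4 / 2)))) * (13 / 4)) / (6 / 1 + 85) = -451 / 107760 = -0.00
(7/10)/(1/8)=28/5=5.60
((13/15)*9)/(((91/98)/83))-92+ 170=3876/5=775.20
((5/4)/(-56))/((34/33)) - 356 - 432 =-6001573/7616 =-788.02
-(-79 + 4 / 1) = 75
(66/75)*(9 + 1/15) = 2992/375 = 7.98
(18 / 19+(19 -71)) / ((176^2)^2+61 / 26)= -25220 / 473999213703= -0.00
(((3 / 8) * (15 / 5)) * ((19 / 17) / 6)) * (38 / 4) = 1.99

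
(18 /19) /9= 2 /19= 0.11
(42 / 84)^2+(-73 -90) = -651 / 4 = -162.75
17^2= 289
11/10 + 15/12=47/20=2.35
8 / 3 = 2.67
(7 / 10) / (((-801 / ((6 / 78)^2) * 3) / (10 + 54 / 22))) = -959 / 44671770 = -0.00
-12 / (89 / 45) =-540 / 89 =-6.07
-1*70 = -70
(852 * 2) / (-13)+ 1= -130.08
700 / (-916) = -175 / 229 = -0.76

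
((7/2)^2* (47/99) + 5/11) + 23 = 11591/396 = 29.27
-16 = -16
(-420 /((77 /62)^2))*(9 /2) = -1225.36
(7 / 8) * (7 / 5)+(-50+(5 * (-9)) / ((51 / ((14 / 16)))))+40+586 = 97997 / 170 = 576.45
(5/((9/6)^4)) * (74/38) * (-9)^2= 2960/19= 155.79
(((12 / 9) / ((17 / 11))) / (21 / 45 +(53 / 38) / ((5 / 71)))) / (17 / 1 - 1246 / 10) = -4180 / 10568203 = -0.00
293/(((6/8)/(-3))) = -1172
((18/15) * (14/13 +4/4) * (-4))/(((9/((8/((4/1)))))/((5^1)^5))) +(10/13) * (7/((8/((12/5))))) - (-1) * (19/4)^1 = -359669/52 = -6916.71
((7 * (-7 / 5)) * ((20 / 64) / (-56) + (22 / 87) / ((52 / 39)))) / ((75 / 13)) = -0.31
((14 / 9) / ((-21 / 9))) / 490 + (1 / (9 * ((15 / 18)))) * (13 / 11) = 421 / 2695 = 0.16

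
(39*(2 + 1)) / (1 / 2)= 234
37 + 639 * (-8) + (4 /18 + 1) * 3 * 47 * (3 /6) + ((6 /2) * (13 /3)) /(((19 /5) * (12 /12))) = -4985.41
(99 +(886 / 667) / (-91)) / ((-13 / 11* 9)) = -66089287 / 7101549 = -9.31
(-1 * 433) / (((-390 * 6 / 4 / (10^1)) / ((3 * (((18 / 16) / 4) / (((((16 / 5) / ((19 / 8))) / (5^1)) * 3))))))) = 7.73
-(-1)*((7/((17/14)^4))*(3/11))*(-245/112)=-1764735/918731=-1.92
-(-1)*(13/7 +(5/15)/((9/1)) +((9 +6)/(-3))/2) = -229/378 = -0.61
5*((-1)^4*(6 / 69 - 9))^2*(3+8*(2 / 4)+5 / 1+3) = 3151875 / 529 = 5958.18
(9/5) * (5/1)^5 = 5625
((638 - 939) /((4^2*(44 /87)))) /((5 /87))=-2278269 /3520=-647.24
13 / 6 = 2.17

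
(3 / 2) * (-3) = -9 / 2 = -4.50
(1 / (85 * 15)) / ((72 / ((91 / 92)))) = 0.00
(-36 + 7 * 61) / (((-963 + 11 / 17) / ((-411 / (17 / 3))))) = 482103 / 16360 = 29.47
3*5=15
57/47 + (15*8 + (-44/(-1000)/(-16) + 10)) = 24667483/188000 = 131.21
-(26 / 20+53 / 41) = -1063 / 410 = -2.59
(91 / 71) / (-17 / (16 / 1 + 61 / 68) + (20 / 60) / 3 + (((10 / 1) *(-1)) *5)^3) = -313677 / 30592344035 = -0.00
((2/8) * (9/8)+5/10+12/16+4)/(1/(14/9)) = 413/48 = 8.60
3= 3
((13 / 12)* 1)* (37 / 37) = 13 / 12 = 1.08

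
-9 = -9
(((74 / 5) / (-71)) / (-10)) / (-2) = -37 / 3550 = -0.01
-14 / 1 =-14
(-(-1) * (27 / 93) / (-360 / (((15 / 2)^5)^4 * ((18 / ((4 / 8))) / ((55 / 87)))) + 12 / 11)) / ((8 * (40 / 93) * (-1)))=-68737046918822479248046875 / 888721414708007796259654912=-0.08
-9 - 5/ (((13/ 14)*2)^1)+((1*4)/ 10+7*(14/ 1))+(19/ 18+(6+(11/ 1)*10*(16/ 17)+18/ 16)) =15786109/ 79560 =198.42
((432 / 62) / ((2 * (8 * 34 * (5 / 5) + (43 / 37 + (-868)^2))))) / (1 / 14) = 55944 / 864490645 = 0.00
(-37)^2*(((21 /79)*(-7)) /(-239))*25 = 5031075 /18881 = 266.46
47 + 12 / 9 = 145 / 3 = 48.33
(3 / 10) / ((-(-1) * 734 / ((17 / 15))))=17 / 36700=0.00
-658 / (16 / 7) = -2303 / 8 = -287.88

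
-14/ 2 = -7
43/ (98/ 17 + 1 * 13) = 731/ 319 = 2.29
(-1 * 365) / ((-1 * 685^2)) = 73 / 93845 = 0.00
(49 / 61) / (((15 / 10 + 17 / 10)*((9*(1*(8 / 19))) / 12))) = 4655 / 5856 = 0.79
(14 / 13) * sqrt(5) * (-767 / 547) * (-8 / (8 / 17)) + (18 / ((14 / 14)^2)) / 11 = 18 / 11 + 14042 * sqrt(5) / 547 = 59.04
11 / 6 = 1.83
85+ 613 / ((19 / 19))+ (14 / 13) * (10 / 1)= 9214 / 13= 708.77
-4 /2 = -2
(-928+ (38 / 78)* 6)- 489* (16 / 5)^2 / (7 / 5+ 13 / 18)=-40777886 / 12415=-3284.57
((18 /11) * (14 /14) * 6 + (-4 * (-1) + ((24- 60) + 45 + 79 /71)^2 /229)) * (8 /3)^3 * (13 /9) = 1205653809152 /3085681797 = 390.73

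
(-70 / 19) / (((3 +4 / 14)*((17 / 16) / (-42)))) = 329280 / 7429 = 44.32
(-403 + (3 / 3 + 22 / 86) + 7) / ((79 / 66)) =-1120284 / 3397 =-329.79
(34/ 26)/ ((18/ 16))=136/ 117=1.16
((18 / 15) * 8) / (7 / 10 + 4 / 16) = 192 / 19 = 10.11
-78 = -78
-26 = -26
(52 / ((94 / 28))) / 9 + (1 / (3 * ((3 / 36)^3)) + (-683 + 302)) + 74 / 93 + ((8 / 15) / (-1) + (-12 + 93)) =277.98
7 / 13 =0.54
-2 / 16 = -0.12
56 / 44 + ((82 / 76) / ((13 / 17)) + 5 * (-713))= -19357627 / 5434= -3562.32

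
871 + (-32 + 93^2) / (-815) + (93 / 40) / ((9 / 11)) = 3377107 / 3912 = 863.27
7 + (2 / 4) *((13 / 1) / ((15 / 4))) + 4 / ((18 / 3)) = 47 / 5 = 9.40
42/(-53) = -42/53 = -0.79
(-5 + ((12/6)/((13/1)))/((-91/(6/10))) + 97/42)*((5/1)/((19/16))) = -764168/67431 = -11.33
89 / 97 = 0.92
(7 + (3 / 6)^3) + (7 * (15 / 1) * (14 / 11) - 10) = 11507 / 88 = 130.76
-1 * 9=-9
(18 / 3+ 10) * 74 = 1184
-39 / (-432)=0.09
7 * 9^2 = 567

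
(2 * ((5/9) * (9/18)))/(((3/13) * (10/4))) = 26/27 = 0.96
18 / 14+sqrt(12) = 9 / 7+2 * sqrt(3) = 4.75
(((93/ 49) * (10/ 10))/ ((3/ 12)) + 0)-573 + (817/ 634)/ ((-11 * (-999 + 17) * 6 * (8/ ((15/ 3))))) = -565.41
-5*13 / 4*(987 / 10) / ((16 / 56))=-5613.56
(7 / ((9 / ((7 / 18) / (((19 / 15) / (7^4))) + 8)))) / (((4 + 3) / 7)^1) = 594629 / 1026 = 579.56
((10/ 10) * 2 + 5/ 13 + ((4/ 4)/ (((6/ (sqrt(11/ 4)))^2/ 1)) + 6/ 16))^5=4217582889820025549/ 22989483914821632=183.46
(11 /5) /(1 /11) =121 /5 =24.20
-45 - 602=-647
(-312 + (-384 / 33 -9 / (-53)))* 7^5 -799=-3169946684 / 583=-5437301.34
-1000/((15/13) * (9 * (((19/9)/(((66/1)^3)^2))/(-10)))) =37701801761684.21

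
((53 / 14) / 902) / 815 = 53 / 10291820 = 0.00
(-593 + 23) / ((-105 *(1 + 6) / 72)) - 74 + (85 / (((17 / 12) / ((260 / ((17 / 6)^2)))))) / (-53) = -41150530 / 750533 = -54.83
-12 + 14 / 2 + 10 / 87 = -425 / 87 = -4.89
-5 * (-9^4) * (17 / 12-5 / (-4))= 87480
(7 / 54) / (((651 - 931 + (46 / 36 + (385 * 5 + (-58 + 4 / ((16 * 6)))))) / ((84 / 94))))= 56 / 767839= 0.00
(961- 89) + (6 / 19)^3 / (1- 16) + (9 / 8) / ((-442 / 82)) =52859682169 / 60633560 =871.79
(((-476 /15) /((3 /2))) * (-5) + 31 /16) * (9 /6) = 15511 /96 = 161.57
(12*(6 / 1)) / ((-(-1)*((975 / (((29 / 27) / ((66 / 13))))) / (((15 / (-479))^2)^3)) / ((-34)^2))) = 2262870000 / 132863523509344331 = 0.00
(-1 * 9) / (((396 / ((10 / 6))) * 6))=-5 / 792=-0.01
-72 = -72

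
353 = 353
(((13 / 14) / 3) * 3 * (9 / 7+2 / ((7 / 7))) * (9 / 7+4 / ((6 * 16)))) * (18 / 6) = 66677 / 5488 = 12.15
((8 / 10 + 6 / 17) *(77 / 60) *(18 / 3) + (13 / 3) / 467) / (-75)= -5291498 / 44656875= -0.12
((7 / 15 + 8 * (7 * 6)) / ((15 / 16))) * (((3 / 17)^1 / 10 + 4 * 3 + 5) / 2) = 3053.80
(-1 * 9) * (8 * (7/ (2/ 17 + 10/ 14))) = -6664/ 11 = -605.82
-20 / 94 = -10 / 47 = -0.21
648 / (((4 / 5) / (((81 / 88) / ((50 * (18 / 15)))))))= 2187 / 176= 12.43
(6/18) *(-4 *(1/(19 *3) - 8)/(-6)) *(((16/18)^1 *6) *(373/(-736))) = 169715/35397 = 4.79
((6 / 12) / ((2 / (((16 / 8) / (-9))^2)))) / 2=1 / 162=0.01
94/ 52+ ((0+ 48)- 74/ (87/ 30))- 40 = -15.71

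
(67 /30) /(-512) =-67 /15360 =-0.00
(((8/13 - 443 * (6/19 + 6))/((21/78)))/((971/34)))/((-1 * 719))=6711872/13264831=0.51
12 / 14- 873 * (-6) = 36672 / 7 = 5238.86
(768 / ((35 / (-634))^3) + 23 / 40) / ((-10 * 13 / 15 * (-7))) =-4697212205253 / 62426000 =-75244.48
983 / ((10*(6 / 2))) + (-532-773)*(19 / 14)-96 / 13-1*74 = -2483876 / 1365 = -1819.69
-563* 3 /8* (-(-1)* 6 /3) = -1689 /4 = -422.25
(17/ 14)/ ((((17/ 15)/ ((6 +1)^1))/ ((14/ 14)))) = 15/ 2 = 7.50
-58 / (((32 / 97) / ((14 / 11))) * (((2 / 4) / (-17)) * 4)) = 334747 / 176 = 1901.97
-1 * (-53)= 53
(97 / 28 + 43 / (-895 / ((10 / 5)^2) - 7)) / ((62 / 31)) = 84715 / 51688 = 1.64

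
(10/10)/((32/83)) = 83/32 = 2.59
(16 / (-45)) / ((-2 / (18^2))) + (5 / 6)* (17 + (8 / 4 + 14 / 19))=14069 / 190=74.05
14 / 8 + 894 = 3583 / 4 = 895.75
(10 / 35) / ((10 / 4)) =4 / 35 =0.11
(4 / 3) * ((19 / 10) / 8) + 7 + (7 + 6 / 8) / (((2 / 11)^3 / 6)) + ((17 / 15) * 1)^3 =418241333 / 54000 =7745.21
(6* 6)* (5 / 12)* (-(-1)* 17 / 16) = 255 / 16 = 15.94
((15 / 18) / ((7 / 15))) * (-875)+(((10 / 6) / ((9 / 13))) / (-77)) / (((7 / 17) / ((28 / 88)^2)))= -1562.51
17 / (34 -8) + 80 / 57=3049 / 1482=2.06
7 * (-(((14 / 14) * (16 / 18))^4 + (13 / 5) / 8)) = -1743931 / 262440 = -6.65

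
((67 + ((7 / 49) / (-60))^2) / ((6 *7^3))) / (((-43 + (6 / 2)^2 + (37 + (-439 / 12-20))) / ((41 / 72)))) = -484570841 / 1400574369600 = -0.00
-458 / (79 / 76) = -34808 / 79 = -440.61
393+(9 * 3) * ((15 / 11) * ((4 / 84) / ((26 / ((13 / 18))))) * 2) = 60537 / 154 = 393.10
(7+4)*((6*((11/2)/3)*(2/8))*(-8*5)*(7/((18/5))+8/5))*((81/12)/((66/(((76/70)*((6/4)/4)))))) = -200013/1120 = -178.58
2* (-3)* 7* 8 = -336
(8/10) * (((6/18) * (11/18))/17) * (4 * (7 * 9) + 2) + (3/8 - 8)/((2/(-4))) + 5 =208247/9180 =22.68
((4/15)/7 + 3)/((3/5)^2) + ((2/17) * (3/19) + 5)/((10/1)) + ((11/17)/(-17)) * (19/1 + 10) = 81334433/10377990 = 7.84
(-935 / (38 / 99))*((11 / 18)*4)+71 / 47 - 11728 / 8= -6625134 / 893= -7418.96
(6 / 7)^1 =6 / 7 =0.86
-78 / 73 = -1.07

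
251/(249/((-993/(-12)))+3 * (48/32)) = 166162/4971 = 33.43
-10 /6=-5 /3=-1.67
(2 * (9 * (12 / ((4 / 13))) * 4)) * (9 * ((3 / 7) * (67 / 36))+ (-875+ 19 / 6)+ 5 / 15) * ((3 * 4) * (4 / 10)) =-407738448 / 35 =-11649669.94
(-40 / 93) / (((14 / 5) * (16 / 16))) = -100 / 651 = -0.15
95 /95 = 1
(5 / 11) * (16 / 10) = 8 / 11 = 0.73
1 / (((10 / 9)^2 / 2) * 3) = 27 / 50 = 0.54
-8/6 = -4/3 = -1.33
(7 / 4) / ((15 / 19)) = 133 / 60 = 2.22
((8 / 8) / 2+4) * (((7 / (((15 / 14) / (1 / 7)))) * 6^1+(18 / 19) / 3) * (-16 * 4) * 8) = -1294848 / 95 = -13629.98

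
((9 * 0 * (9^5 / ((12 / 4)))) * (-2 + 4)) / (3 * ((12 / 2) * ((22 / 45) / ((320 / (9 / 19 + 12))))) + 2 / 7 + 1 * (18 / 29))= 0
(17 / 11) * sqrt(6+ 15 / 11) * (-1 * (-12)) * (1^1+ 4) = 9180 * sqrt(11) / 121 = 251.62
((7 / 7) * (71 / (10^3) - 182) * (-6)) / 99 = 5513 / 500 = 11.03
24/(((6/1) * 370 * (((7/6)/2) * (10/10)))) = 24/1295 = 0.02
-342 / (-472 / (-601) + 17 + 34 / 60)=-6166260 / 330887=-18.64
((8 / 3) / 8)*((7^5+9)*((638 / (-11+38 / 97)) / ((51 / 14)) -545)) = -70789255792 / 22491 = -3147448.13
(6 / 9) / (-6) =-1 / 9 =-0.11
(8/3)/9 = 8/27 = 0.30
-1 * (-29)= 29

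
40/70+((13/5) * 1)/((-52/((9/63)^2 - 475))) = 11917/490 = 24.32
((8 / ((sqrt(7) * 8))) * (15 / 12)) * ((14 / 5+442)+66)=1277 * sqrt(7) / 14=241.33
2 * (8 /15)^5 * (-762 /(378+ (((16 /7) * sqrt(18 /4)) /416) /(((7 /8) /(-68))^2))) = -1158394898612224 /6427480339209375+ 1372868487151616 * sqrt(2) /57847323052884375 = -0.15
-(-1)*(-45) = -45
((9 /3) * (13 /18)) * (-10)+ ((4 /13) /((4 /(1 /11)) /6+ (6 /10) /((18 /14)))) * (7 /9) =-98725 /4563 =-21.64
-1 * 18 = -18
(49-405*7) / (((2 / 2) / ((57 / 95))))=-8358 / 5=-1671.60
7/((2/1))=3.50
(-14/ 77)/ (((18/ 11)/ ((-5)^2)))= -25/ 9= -2.78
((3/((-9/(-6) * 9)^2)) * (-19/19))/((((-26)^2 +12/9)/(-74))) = 0.00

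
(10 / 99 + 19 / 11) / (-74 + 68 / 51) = -181 / 7194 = -0.03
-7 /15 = -0.47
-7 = -7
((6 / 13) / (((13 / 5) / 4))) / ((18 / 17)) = 340 / 507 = 0.67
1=1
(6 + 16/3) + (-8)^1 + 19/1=67/3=22.33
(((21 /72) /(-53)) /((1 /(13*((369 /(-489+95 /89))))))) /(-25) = -996177 /460315600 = -0.00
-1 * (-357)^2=-127449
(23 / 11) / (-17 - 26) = -23 / 473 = -0.05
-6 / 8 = -0.75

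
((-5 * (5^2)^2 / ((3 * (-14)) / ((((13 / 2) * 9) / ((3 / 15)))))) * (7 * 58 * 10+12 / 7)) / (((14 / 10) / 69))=1494345937500 / 343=4356693695.34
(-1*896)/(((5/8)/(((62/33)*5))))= -444416/33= -13467.15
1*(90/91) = 90/91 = 0.99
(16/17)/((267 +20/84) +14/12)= 672/191641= 0.00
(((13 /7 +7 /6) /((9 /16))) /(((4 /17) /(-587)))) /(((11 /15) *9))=-2031.96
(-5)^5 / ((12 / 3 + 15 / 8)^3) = -1600000 / 103823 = -15.41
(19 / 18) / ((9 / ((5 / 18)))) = 95 / 2916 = 0.03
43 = 43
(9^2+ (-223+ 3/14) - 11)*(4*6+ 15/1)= -83421/14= -5958.64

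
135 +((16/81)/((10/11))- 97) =15478/405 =38.22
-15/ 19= -0.79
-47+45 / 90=-93 / 2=-46.50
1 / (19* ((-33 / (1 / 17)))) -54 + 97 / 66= -373281 / 7106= -52.53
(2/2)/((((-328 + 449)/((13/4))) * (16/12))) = 39/1936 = 0.02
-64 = -64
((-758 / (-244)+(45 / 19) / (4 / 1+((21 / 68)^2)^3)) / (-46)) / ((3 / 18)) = -0.48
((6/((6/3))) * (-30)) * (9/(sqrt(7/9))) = -2430 * sqrt(7)/7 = -918.45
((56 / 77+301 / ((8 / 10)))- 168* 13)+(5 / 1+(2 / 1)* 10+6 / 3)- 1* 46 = -80345 / 44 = -1826.02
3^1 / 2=1.50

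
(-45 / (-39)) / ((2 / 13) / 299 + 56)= 1495 / 72558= 0.02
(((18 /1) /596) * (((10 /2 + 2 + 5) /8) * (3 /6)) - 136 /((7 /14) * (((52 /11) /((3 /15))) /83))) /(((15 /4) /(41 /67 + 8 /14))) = -301.40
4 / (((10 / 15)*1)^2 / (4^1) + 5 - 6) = -9 / 2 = -4.50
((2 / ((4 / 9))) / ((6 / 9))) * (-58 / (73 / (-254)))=99441 / 73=1362.21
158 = 158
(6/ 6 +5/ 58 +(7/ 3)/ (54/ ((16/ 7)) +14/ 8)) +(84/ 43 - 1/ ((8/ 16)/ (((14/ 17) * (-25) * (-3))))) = -15313873/ 127194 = -120.40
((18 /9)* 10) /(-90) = -2 /9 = -0.22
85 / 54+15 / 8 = 745 / 216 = 3.45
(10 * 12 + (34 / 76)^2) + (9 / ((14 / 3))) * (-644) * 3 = -3605.80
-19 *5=-95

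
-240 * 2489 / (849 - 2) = -597360 / 847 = -705.27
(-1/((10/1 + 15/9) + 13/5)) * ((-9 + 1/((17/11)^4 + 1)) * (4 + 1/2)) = 117290295/42013336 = 2.79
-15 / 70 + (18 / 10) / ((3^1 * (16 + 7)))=-303 / 1610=-0.19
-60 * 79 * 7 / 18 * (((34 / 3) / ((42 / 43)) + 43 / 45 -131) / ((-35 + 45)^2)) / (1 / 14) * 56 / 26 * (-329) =-190060850924 / 8775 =-21659356.23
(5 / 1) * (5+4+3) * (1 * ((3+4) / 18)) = 70 / 3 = 23.33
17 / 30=0.57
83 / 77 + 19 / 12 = 2.66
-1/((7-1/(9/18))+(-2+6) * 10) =-1/45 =-0.02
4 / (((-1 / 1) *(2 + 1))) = -4 / 3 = -1.33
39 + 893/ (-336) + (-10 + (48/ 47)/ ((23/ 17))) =9842107/ 363216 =27.10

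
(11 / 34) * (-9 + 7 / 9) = -407 / 153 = -2.66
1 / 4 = 0.25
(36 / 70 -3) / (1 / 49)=-609 / 5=-121.80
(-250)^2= 62500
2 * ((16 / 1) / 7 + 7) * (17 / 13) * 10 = 1700 / 7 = 242.86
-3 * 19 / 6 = -19 / 2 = -9.50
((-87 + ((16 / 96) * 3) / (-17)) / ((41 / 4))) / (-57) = 5918 / 39729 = 0.15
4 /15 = 0.27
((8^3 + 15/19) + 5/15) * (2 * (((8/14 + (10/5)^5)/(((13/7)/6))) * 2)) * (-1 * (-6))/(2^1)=8423424/13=647955.69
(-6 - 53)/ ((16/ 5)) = -295/ 16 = -18.44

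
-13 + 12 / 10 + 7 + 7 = 11 / 5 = 2.20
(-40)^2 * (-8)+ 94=-12706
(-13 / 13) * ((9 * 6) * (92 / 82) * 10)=-24840 / 41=-605.85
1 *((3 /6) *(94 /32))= 47 /32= 1.47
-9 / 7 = -1.29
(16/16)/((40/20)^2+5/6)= 6/29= 0.21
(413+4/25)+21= 10854/25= 434.16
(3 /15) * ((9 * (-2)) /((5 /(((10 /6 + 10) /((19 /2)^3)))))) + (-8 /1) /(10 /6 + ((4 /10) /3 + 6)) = -1384904 /1337505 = -1.04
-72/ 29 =-2.48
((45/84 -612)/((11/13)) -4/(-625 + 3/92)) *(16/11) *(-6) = 27921090408/4427269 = 6306.62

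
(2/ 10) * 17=17/ 5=3.40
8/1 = 8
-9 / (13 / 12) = -108 / 13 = -8.31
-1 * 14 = -14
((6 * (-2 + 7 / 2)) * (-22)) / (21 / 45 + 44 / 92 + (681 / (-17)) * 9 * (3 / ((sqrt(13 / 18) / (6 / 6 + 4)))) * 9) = 41832429210 / 733377326869336159 + 497241022323375 * sqrt(26) / 733377326869336159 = 0.00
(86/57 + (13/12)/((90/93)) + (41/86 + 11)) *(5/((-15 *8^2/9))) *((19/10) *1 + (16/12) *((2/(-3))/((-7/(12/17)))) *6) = -1.61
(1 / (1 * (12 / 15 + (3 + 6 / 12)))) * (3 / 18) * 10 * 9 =150 / 43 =3.49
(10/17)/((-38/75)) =-375/323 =-1.16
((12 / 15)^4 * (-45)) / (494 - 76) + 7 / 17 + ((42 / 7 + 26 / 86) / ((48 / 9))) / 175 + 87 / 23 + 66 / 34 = 300000289223 / 49194838000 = 6.10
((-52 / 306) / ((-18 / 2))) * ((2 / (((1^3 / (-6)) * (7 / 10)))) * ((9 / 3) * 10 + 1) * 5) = -161200 / 3213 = -50.17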